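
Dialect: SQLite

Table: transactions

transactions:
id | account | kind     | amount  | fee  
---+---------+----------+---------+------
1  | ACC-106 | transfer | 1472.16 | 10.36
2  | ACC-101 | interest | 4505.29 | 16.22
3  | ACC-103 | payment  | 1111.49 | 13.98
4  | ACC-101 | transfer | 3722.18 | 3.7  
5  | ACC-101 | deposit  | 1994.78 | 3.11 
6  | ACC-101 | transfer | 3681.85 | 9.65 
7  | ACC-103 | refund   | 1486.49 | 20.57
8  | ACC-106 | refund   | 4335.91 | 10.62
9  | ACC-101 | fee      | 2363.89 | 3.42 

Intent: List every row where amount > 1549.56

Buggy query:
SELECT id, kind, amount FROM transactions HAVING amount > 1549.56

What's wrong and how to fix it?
Bug: HAVING filters the output of aggregation, but this query has no GROUP BY and no aggregate functions, so SQLite rejects it (HAVING clause on a non-aggregate query); the condition here is per row

Fix: Replace HAVING with WHERE since the condition applies to individual rows

Corrected query:
SELECT id, kind, amount FROM transactions WHERE amount > 1549.56

Result:
id | kind     | amount 
---+----------+--------
2  | interest | 4505.29
4  | transfer | 3722.18
5  | deposit  | 1994.78
6  | transfer | 3681.85
8  | refund   | 4335.91
9  | fee      | 2363.89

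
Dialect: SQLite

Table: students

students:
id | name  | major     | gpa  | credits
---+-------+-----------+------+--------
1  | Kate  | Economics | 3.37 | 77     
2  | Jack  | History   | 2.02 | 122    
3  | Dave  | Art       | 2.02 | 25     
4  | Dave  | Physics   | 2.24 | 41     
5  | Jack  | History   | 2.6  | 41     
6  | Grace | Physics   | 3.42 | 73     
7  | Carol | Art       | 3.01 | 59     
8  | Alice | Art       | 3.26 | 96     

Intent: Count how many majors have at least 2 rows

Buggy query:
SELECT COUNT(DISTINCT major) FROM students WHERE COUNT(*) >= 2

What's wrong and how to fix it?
Bug: WHERE filters individual rows, not groups, so a group-level COUNT is invalid there

Fix: Group first with HAVING COUNT(*) >= 2, then COUNT the resulting groups

Corrected query:
SELECT COUNT(*) FROM (SELECT major FROM students GROUP BY major HAVING COUNT(*) >= 2)

Result:
COUNT(*)
--------
3       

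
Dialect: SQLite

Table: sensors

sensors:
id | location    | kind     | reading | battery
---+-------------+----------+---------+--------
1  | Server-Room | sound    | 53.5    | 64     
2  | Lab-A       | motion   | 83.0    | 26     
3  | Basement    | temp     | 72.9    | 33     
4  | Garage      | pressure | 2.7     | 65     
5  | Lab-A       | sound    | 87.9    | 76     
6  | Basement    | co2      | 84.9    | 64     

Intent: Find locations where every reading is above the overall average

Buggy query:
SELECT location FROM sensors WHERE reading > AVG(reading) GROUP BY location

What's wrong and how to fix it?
Bug: AVG() is an aggregate; it can't sit directly in WHERE

Fix: Use a subquery for AVG and a HAVING MIN(...) filter so the condition holds for every row in the group

Corrected query:
SELECT location FROM sensors GROUP BY location HAVING MIN(reading) > (SELECT AVG(reading) FROM sensors)

Result:
location
--------
Basement
Lab-A   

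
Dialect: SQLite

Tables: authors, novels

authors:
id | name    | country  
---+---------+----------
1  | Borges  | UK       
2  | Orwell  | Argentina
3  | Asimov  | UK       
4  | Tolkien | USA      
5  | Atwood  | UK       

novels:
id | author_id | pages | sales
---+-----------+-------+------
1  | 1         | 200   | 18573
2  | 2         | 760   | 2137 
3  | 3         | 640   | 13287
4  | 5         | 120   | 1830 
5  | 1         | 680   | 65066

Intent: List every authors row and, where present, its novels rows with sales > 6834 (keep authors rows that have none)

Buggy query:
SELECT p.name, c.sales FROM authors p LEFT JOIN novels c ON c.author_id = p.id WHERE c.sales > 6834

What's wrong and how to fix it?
Bug: A WHERE condition on the right-hand table after LEFT JOIN drops unmatched parents

Fix: Move the right-table condition into the ON clause so unmatched parents are kept

Corrected query:
SELECT p.name, c.sales FROM authors p LEFT JOIN novels c ON c.author_id = p.id AND c.sales > 6834

Result:
name    | sales
--------+------
Borges  | 18573
Borges  | 65066
Orwell  | NULL 
Asimov  | 13287
Tolkien | NULL 
Atwood  | NULL 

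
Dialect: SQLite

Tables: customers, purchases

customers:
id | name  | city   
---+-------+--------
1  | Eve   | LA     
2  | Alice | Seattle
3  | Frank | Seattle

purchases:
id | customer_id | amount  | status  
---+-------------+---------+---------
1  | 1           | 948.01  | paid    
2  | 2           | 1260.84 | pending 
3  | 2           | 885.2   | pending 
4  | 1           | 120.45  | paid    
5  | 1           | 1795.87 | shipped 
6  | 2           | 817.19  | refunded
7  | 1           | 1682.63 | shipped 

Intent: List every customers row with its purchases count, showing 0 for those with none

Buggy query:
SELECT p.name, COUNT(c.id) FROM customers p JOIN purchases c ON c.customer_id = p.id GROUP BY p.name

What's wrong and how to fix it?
Bug: An inner join excludes parents with zero children

Fix: Use LEFT JOIN so parents without children still appear (COUNT(c.id) gives 0)

Corrected query:
SELECT p.name, COUNT(c.id) FROM customers p LEFT JOIN purchases c ON c.customer_id = p.id GROUP BY p.name

Result:
name  | COUNT(c.id)
------+------------
Alice | 3          
Eve   | 4          
Frank | 0          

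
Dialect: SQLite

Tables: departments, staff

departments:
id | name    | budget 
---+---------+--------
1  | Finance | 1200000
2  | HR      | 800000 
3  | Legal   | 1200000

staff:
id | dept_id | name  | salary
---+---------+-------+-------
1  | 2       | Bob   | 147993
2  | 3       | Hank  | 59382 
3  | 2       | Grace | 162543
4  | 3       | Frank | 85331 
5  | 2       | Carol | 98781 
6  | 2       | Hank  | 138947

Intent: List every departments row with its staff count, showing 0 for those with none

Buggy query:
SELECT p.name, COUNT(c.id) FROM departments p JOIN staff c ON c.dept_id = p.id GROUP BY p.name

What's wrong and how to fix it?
Bug: An inner join excludes parents with zero children

Fix: Use LEFT JOIN so parents without children still appear (COUNT(c.id) gives 0)

Corrected query:
SELECT p.name, COUNT(c.id) FROM departments p LEFT JOIN staff c ON c.dept_id = p.id GROUP BY p.name

Result:
name    | COUNT(c.id)
--------+------------
Finance | 0          
HR      | 4          
Legal   | 2          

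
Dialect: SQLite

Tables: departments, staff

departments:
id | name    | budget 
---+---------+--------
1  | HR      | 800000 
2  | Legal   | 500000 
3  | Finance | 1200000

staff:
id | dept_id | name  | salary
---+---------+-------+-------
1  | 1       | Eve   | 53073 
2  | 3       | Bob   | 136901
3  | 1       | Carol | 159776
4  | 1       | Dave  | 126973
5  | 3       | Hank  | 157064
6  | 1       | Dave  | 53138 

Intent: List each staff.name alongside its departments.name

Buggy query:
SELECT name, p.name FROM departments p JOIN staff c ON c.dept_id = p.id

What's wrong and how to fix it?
Bug: 'name' exists in both joined tables, so the database can't tell which one is meant

Fix: Prefix ambiguous columns with the table alias

Corrected query:
SELECT c.name, p.name FROM departments p JOIN staff c ON c.dept_id = p.id

Result:
name  | name   
------+--------
Eve   | HR     
Bob   | Finance
Carol | HR     
Dave  | HR     
Hank  | Finance
Dave  | HR     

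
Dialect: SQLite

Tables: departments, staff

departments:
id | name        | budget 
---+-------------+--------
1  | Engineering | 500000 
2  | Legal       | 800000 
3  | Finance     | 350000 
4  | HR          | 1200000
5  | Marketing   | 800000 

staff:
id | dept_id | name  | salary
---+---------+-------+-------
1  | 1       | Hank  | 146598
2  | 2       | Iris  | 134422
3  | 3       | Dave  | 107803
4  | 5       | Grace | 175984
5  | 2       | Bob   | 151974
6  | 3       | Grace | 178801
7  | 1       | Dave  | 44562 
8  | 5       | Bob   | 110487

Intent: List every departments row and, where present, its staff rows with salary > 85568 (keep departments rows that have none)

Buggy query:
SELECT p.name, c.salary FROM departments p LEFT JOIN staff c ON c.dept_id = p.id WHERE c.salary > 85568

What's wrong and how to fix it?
Bug: Filtering c.salary in WHERE discards the NULL rows produced by LEFT JOIN, turning it into an inner join

Fix: Move the right-table condition into the ON clause so unmatched parents are kept

Corrected query:
SELECT p.name, c.salary FROM departments p LEFT JOIN staff c ON c.dept_id = p.id AND c.salary > 85568

Result:
name        | salary
------------+-------
Engineering | 146598
Legal       | 134422
Legal       | 151974
Finance     | 107803
Finance     | 178801
HR          | NULL  
Marketing   | 110487
Marketing   | 175984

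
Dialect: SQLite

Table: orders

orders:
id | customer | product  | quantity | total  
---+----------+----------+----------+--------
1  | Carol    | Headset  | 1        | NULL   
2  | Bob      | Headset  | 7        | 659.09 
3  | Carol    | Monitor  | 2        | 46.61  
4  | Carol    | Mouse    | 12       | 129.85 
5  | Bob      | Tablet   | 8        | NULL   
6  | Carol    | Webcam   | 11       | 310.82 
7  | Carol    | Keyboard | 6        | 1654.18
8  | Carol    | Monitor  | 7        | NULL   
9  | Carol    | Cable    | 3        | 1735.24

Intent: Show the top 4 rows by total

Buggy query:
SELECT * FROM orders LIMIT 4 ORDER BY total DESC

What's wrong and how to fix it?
Bug: ORDER BY cannot follow LIMIT; LIMIT is the final clause

Fix: Swap the clauses: ORDER BY first, then LIMIT

Corrected query:
SELECT * FROM orders ORDER BY total DESC LIMIT 4

Result:
id | customer | product  | quantity | total  
---+----------+----------+----------+--------
9  | Carol    | Cable    | 3        | 1735.24
7  | Carol    | Keyboard | 6        | 1654.18
2  | Bob      | Headset  | 7        | 659.09 
6  | Carol    | Webcam   | 11       | 310.82 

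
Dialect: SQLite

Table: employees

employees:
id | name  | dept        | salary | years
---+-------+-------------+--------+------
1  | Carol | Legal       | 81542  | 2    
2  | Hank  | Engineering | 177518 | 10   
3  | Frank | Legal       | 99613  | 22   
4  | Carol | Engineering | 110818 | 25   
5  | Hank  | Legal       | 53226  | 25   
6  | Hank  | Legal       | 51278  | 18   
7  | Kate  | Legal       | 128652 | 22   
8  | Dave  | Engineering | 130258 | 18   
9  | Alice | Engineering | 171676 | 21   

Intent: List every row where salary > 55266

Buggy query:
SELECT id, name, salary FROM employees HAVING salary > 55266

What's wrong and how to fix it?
Bug: HAVING filters the output of aggregation, but this query has no GROUP BY and no aggregate functions, so SQLite rejects it (HAVING clause on a non-aggregate query); the condition here is per row

Fix: Use WHERE for row-level filtering

Corrected query:
SELECT id, name, salary FROM employees WHERE salary > 55266

Result:
id | name  | salary
---+-------+-------
1  | Carol | 81542 
2  | Hank  | 177518
3  | Frank | 99613 
4  | Carol | 110818
7  | Kate  | 128652
8  | Dave  | 130258
9  | Alice | 171676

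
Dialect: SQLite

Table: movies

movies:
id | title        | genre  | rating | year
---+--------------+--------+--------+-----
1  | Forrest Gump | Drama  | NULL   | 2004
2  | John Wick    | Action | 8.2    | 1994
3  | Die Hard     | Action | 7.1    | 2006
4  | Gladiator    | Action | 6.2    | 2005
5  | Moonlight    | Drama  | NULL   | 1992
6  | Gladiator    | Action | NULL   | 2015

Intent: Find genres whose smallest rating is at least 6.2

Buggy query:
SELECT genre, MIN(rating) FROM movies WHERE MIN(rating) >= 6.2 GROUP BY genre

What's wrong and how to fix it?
Bug: MIN() in WHERE is a misuse of aggregate

Fix: Use HAVING for the per-group MIN condition

Corrected query:
SELECT genre, MIN(rating) FROM movies GROUP BY genre HAVING MIN(rating) >= 6.2

Result:
genre  | MIN(rating)
-------+------------
Action | 6.2        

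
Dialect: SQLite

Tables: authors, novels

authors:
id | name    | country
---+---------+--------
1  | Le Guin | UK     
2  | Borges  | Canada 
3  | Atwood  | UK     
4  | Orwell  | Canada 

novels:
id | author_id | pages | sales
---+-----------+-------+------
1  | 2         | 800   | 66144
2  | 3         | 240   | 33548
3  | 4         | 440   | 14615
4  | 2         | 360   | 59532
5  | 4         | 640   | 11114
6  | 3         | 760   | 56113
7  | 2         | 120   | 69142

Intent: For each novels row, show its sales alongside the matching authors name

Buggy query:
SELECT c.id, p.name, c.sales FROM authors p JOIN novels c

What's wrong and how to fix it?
Bug: JOIN with no ON clause produces a cartesian product; every novels row pairs with every authors row

Fix: Specify the join condition linking the foreign key to the parent id

Corrected query:
SELECT c.id, p.name, c.sales FROM authors p JOIN novels c ON c.author_id = p.id

Result:
id | name   | sales
---+--------+------
1  | Borges | 66144
2  | Atwood | 33548
3  | Orwell | 14615
4  | Borges | 59532
5  | Orwell | 11114
6  | Atwood | 56113
7  | Borges | 69142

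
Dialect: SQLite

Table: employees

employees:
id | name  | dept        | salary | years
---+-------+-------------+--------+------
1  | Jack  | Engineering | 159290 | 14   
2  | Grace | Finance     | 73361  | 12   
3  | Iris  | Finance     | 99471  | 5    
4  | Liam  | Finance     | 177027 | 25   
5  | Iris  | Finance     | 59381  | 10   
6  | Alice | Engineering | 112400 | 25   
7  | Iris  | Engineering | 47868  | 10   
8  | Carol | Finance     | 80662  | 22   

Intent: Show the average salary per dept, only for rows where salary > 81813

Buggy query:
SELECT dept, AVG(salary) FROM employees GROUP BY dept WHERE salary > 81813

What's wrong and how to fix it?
Bug: WHERE cannot follow GROUP BY

Fix: Place WHERE between FROM and GROUP BY

Corrected query:
SELECT dept, AVG(salary) FROM employees WHERE salary > 81813 GROUP BY dept

Result:
dept        | AVG(salary)
------------+------------
Engineering | 135845     
Finance     | 138249     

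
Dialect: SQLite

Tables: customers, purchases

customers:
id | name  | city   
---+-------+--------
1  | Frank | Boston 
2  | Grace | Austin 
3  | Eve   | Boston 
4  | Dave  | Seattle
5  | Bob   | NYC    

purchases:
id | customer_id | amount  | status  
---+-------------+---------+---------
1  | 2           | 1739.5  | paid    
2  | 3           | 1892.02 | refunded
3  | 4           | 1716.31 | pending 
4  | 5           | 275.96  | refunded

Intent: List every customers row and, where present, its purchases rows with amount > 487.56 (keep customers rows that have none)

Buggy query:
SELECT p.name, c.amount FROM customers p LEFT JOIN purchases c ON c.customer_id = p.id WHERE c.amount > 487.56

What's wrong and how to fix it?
Bug: A WHERE condition on the right-hand table after LEFT JOIN drops unmatched parents

Fix: Move the right-table condition into the ON clause so unmatched parents are kept

Corrected query:
SELECT p.name, c.amount FROM customers p LEFT JOIN purchases c ON c.customer_id = p.id AND c.amount > 487.56

Result:
name  | amount 
------+--------
Frank | NULL   
Grace | 1739.5 
Eve   | 1892.02
Dave  | 1716.31
Bob   | NULL   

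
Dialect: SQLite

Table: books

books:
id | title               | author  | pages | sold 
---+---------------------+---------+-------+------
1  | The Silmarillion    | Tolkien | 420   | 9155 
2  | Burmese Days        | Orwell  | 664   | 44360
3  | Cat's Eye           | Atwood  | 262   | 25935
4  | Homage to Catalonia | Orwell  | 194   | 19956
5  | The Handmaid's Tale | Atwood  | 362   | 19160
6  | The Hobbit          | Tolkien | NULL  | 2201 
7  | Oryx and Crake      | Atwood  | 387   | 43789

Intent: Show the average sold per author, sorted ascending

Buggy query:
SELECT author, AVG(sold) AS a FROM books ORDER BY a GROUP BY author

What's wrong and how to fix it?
Bug: GROUP BY must precede ORDER BY

Fix: Reorder: SELECT … FROM … GROUP BY … ORDER BY …

Corrected query:
SELECT author, AVG(sold) AS a FROM books GROUP BY author ORDER BY a

Result:
author  | a    
--------+------
Tolkien | 5678 
Atwood  | 29628
Orwell  | 32158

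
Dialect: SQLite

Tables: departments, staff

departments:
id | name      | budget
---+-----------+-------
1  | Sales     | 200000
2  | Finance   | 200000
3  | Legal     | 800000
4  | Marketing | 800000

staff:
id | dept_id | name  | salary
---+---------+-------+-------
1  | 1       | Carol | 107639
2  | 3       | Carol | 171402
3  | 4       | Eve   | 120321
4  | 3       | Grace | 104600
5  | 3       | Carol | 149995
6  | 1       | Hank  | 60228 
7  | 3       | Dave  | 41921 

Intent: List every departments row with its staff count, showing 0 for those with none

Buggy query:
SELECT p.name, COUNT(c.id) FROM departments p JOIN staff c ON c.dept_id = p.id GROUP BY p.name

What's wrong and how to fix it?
Bug: An inner join excludes parents with zero children

Fix: Use LEFT JOIN so parents without children still appear (COUNT(c.id) gives 0)

Corrected query:
SELECT p.name, COUNT(c.id) FROM departments p LEFT JOIN staff c ON c.dept_id = p.id GROUP BY p.name

Result:
name      | COUNT(c.id)
----------+------------
Finance   | 0          
Legal     | 4          
Marketing | 1          
Sales     | 2          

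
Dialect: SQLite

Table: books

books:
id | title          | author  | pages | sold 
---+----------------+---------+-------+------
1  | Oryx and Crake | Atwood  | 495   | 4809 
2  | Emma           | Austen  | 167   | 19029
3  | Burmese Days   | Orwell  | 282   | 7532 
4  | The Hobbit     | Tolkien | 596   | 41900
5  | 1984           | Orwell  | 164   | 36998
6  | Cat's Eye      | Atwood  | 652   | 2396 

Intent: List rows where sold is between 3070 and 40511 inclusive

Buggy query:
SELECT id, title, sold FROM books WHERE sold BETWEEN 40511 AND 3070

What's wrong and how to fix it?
Bug: The bounds are reversed; BETWEEN a AND b requires a <= b to match anything

Fix: Write BETWEEN 3070 AND 40511

Corrected query:
SELECT id, title, sold FROM books WHERE sold BETWEEN 3070 AND 40511

Result:
id | title          | sold 
---+----------------+------
1  | Oryx and Crake | 4809 
2  | Emma           | 19029
3  | Burmese Days   | 7532 
5  | 1984           | 36998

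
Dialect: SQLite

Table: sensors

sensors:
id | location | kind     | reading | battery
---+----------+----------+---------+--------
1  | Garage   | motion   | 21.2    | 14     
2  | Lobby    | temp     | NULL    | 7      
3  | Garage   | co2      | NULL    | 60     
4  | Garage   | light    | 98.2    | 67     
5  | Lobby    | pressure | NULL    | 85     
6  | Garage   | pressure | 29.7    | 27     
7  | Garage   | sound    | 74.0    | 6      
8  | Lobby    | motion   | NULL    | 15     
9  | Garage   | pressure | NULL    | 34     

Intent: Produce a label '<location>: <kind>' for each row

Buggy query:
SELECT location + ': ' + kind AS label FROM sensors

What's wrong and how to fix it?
Bug: '+' is numeric addition; on text columns SQLite converts them to 0 instead of concatenating

Fix: Replace + with || to concatenate text

Corrected query:
SELECT location || ': ' || kind AS label FROM sensors

Result:
label           
----------------
Garage: motion  
Lobby: temp     
Garage: co2     
Garage: light   
Lobby: pressure 
Garage: pressure
Garage: sound   
Lobby: motion   
Garage: pressure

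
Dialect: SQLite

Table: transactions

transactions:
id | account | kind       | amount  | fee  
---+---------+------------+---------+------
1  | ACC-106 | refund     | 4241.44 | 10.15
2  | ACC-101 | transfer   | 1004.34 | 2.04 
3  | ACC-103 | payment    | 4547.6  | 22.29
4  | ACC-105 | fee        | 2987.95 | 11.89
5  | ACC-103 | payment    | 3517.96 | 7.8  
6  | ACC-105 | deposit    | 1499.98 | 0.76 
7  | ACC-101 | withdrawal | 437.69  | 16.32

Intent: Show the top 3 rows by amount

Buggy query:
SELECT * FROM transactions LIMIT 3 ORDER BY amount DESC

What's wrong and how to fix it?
Bug: LIMIT must come after ORDER BY

Fix: Swap the clauses: ORDER BY first, then LIMIT

Corrected query:
SELECT * FROM transactions ORDER BY amount DESC LIMIT 3

Result:
id | account | kind    | amount  | fee  
---+---------+---------+---------+------
3  | ACC-103 | payment | 4547.6  | 22.29
1  | ACC-106 | refund  | 4241.44 | 10.15
5  | ACC-103 | payment | 3517.96 | 7.8  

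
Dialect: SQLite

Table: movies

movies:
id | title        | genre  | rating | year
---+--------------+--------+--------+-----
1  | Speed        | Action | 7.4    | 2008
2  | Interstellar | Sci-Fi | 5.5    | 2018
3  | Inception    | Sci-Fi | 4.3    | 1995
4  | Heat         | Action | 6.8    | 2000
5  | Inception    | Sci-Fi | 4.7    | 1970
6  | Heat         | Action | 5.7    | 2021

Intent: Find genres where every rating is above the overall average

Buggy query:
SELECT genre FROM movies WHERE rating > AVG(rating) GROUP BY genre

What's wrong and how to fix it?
Bug: AVG() is an aggregate; it can't sit directly in WHERE

Fix: Use a subquery for AVG and a HAVING MIN(...) filter so the condition holds for every row in the group

Corrected query:
SELECT genre FROM movies GROUP BY genre HAVING MIN(rating) > (SELECT AVG(rating) FROM movies)

Result:
(no rows)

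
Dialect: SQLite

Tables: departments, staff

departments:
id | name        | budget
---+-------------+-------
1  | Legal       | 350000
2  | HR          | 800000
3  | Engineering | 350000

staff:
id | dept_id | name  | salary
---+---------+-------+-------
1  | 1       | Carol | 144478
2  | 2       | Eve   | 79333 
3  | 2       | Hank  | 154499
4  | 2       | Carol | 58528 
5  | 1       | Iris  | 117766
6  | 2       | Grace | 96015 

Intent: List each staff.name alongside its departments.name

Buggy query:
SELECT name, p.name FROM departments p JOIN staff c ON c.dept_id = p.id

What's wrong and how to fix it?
Bug: 'name' exists in both joined tables, so the database can't tell which one is meant

Fix: Qualify the column with its table alias (c.name)

Corrected query:
SELECT c.name, p.name FROM departments p JOIN staff c ON c.dept_id = p.id

Result:
name  | name 
------+------
Carol | Legal
Eve   | HR   
Hank  | HR   
Carol | HR   
Iris  | Legal
Grace | HR   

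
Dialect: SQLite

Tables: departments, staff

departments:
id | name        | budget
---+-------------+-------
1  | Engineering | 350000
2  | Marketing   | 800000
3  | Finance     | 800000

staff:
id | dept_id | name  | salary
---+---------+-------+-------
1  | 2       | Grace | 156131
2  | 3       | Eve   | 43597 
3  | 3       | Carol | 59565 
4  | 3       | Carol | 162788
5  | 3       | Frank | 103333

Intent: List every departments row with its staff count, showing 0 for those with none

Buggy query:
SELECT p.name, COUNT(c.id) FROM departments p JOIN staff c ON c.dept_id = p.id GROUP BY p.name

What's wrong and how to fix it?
Bug: INNER JOIN drops departments rows that have no matching staff rows

Fix: Use LEFT JOIN so parents without children still appear (COUNT(c.id) gives 0)

Corrected query:
SELECT p.name, COUNT(c.id) FROM departments p LEFT JOIN staff c ON c.dept_id = p.id GROUP BY p.name

Result:
name        | COUNT(c.id)
------------+------------
Engineering | 0          
Finance     | 4          
Marketing   | 1          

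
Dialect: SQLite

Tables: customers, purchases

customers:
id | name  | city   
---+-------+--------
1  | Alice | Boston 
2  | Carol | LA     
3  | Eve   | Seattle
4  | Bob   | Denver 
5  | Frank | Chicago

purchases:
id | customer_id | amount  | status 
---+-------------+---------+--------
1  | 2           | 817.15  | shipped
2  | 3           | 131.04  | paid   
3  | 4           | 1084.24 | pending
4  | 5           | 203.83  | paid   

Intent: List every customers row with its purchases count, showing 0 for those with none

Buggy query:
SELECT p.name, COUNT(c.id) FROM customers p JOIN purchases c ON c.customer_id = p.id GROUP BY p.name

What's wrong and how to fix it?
Bug: INNER JOIN drops customers rows that have no matching purchases rows

Fix: Switch to LEFT JOIN to retain unmatched parent rows

Corrected query:
SELECT p.name, COUNT(c.id) FROM customers p LEFT JOIN purchases c ON c.customer_id = p.id GROUP BY p.name

Result:
name  | COUNT(c.id)
------+------------
Alice | 0          
Bob   | 1          
Carol | 1          
Eve   | 1          
Frank | 1          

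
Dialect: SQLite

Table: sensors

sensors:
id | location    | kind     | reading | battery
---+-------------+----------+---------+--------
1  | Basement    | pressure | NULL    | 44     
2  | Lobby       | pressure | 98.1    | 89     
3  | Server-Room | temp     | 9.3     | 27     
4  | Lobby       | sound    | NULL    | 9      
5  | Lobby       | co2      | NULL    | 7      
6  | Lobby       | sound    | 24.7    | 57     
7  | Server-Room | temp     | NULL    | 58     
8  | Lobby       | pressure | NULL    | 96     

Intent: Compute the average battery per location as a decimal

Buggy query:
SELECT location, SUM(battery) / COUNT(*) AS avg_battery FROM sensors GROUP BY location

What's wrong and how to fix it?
Bug: Both operands are integers, so '/' performs integer division and truncates

Fix: Multiply by 1.0 (or CAST to REAL) to force floating-point division

Corrected query:
SELECT location, SUM(battery) * 1.0 / COUNT(*) AS avg_battery FROM sensors GROUP BY location

Result:
location    | avg_battery
------------+------------
Basement    | 44         
Lobby       | 51.6       
Server-Room | 42.5       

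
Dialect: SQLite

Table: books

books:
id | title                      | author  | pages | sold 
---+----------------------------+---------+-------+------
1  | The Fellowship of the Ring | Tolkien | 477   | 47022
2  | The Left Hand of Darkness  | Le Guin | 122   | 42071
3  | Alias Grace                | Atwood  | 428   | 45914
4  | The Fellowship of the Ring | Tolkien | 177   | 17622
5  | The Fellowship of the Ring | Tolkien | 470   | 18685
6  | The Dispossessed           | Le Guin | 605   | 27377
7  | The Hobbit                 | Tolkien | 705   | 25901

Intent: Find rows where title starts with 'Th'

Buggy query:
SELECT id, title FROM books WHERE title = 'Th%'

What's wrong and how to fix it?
Bug: Wildcards only work with LIKE; '=' treats '%' as a literal character

Fix: Use LIKE for wildcard pattern matching

Corrected query:
SELECT id, title FROM books WHERE title LIKE 'Th%'

Result:
id | title                     
---+---------------------------
1  | The Fellowship of the Ring
2  | The Left Hand of Darkness 
4  | The Fellowship of the Ring
5  | The Fellowship of the Ring
6  | The Dispossessed          
7  | The Hobbit                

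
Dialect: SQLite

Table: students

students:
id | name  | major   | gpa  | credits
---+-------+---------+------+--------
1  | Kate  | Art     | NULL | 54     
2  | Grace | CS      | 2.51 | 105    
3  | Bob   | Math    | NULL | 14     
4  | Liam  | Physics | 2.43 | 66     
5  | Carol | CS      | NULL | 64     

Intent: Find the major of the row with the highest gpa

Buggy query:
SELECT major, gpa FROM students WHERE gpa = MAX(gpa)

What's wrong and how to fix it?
Bug: WHERE is evaluated per row; an aggregate over the whole table isn't defined there

Fix: Use a subquery: WHERE gpa = (SELECT MAX(gpa) FROM students)

Corrected query:
SELECT major, gpa FROM students WHERE gpa = (SELECT MAX(gpa) FROM students)

Result:
major | gpa 
------+-----
CS    | 2.51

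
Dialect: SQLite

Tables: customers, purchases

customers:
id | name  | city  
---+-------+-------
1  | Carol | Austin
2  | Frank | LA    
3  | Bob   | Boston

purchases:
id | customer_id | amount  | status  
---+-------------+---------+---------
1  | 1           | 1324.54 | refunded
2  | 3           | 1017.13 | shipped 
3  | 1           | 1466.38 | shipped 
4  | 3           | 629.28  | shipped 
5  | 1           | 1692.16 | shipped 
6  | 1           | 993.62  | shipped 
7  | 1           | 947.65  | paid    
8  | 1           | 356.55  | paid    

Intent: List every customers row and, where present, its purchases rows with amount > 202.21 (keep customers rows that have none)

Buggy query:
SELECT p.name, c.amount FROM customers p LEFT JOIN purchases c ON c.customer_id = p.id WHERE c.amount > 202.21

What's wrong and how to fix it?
Bug: Filtering c.amount in WHERE discards the NULL rows produced by LEFT JOIN, turning it into an inner join

Fix: Move the right-table condition into the ON clause so unmatched parents are kept

Corrected query:
SELECT p.name, c.amount FROM customers p LEFT JOIN purchases c ON c.customer_id = p.id AND c.amount > 202.21

Result:
name  | amount 
------+--------
Carol | 356.55 
Carol | 947.65 
Carol | 993.62 
Carol | 1324.54
Carol | 1466.38
Carol | 1692.16
Frank | NULL   
Bob   | 629.28 
Bob   | 1017.13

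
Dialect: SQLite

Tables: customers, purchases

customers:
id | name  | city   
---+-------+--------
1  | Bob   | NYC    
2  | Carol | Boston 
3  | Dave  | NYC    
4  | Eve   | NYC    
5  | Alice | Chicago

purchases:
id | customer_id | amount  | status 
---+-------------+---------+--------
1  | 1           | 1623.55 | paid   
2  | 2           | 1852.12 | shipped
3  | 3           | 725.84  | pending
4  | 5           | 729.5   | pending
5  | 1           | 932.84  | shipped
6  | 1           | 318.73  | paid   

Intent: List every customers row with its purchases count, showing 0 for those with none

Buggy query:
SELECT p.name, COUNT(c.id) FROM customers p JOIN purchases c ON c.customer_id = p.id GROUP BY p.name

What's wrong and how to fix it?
Bug: An inner join excludes parents with zero children

Fix: Switch to LEFT JOIN to retain unmatched parent rows

Corrected query:
SELECT p.name, COUNT(c.id) FROM customers p LEFT JOIN purchases c ON c.customer_id = p.id GROUP BY p.name

Result:
name  | COUNT(c.id)
------+------------
Alice | 1          
Bob   | 3          
Carol | 1          
Dave  | 1          
Eve   | 0          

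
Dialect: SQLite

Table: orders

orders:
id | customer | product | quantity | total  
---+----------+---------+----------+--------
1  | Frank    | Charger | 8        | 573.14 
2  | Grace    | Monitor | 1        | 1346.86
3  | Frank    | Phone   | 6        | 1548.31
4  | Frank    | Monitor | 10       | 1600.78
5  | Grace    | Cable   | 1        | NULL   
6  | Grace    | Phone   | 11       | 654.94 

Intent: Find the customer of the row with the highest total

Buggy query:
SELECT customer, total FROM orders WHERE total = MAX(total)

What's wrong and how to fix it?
Bug: MAX(total) is an aggregate and cannot be used directly in WHERE

Fix: Use a subquery: WHERE total = (SELECT MAX(total) FROM orders)

Corrected query:
SELECT customer, total FROM orders WHERE total = (SELECT MAX(total) FROM orders)

Result:
customer | total  
---------+--------
Frank    | 1600.78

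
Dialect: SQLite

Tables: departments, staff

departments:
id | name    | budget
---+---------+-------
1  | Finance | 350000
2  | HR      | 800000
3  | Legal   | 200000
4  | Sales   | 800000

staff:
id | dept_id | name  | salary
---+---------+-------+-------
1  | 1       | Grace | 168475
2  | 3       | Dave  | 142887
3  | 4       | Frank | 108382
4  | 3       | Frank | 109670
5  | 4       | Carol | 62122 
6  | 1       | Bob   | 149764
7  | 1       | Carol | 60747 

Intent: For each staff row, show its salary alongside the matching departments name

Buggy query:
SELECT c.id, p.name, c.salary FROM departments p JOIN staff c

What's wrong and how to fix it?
Bug: Missing join condition: each staff row is matched to all departments rows instead of just its own

Fix: Specify the join condition linking the foreign key to the parent id

Corrected query:
SELECT c.id, p.name, c.salary FROM departments p JOIN staff c ON c.dept_id = p.id

Result:
id | name    | salary
---+---------+-------
1  | Finance | 168475
2  | Legal   | 142887
3  | Sales   | 108382
4  | Legal   | 109670
5  | Sales   | 62122 
6  | Finance | 149764
7  | Finance | 60747 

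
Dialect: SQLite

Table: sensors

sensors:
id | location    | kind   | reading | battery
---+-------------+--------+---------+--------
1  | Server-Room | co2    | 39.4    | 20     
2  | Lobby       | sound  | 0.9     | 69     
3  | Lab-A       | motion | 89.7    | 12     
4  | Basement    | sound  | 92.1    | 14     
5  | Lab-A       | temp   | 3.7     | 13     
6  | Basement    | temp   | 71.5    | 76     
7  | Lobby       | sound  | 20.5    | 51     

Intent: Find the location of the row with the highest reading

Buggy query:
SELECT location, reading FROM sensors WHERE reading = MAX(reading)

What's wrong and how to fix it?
Bug: MAX(reading) is an aggregate and cannot be used directly in WHERE

Fix: Use a subquery: WHERE reading = (SELECT MAX(reading) FROM sensors)

Corrected query:
SELECT location, reading FROM sensors WHERE reading = (SELECT MAX(reading) FROM sensors)

Result:
location | reading
---------+--------
Basement | 92.1   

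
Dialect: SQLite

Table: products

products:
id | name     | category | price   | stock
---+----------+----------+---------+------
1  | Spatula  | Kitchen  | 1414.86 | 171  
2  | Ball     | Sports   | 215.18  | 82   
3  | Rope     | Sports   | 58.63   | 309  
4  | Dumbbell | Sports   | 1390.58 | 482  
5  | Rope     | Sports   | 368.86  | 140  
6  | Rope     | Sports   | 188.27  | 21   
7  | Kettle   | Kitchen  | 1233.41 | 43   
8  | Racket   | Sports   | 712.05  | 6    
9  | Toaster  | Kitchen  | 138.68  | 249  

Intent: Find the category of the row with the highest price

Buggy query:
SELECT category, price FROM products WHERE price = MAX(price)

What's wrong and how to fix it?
Bug: MAX(price) is an aggregate and cannot be used directly in WHERE

Fix: Use a subquery: WHERE price = (SELECT MAX(price) FROM products)

Corrected query:
SELECT category, price FROM products WHERE price = (SELECT MAX(price) FROM products)

Result:
category | price  
---------+--------
Kitchen  | 1414.86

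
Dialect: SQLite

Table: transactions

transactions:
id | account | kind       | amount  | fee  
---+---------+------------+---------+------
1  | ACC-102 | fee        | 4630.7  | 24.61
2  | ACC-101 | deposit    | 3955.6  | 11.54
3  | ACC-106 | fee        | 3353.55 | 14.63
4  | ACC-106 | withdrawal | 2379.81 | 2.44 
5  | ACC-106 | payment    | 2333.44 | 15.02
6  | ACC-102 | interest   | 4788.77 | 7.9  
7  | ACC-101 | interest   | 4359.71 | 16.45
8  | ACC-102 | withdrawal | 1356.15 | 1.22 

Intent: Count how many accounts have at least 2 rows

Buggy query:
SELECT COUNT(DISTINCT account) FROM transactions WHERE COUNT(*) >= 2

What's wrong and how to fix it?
Bug: COUNT(*) cannot appear in WHERE; the per-group count doesn't exist yet

Fix: Group first with HAVING COUNT(*) >= 2, then COUNT the resulting groups

Corrected query:
SELECT COUNT(*) FROM (SELECT account FROM transactions GROUP BY account HAVING COUNT(*) >= 2)

Result:
COUNT(*)
--------
3       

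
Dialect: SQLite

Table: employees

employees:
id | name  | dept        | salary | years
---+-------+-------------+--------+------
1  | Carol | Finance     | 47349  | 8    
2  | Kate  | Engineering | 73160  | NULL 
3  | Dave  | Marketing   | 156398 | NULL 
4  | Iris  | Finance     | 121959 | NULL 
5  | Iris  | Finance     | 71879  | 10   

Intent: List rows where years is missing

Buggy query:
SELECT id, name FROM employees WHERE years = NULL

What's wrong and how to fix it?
Bug: Comparing to NULL with '=' never matches; NULL = NULL is unknown, not true

Fix: Use IS NULL to test for NULL

Corrected query:
SELECT id, name FROM employees WHERE years IS NULL

Result:
id | name
---+-----
2  | Kate
3  | Dave
4  | Iris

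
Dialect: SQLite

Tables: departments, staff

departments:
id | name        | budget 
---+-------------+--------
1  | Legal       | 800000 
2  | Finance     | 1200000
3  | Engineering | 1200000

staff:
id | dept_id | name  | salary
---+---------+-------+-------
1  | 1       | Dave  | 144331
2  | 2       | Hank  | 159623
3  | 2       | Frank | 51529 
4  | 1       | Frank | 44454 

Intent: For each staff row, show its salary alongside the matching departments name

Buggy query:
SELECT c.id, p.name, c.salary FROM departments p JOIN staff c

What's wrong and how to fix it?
Bug: JOIN with no ON clause produces a cartesian product; every staff row pairs with every departments row

Fix: Specify the join condition linking the foreign key to the parent id

Corrected query:
SELECT c.id, p.name, c.salary FROM departments p JOIN staff c ON c.dept_id = p.id

Result:
id | name    | salary
---+---------+-------
1  | Legal   | 144331
2  | Finance | 159623
3  | Finance | 51529 
4  | Legal   | 44454 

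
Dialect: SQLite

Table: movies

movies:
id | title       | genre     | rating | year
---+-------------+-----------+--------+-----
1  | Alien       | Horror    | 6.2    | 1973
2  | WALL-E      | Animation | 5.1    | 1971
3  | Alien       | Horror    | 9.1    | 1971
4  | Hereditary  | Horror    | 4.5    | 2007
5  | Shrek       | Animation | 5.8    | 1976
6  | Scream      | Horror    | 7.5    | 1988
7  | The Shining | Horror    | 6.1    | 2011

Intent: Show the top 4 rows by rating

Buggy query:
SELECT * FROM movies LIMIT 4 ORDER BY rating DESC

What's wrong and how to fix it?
Bug: ORDER BY cannot follow LIMIT; LIMIT is the final clause

Fix: Sort with ORDER BY, then apply LIMIT

Corrected query:
SELECT * FROM movies ORDER BY rating DESC LIMIT 4

Result:
id | title       | genre  | rating | year
---+-------------+--------+--------+-----
3  | Alien       | Horror | 9.1    | 1971
6  | Scream      | Horror | 7.5    | 1988
1  | Alien       | Horror | 6.2    | 1973
7  | The Shining | Horror | 6.1    | 2011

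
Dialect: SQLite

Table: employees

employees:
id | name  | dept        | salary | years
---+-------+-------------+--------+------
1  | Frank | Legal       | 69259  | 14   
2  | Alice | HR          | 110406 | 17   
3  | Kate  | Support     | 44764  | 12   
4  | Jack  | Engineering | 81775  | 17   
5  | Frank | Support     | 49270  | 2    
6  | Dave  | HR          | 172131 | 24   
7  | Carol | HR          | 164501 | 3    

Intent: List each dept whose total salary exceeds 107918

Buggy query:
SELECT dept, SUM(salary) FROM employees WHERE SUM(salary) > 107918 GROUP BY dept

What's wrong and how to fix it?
Bug: SUM(salary) is an aggregate, but WHERE filters rows before aggregation

Fix: Move the aggregate condition to a HAVING clause

Corrected query:
SELECT dept, SUM(salary) FROM employees GROUP BY dept HAVING SUM(salary) > 107918

Result:
dept | SUM(salary)
-----+------------
HR   | 447038     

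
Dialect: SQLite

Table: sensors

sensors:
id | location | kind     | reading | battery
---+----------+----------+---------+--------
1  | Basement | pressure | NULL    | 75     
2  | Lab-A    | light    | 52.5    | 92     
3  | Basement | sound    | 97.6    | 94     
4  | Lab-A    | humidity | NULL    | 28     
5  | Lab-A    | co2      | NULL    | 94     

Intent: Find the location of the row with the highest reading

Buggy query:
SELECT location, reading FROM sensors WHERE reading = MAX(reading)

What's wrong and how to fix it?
Bug: WHERE is evaluated per row; an aggregate over the whole table isn't defined there

Fix: Use a subquery: WHERE reading = (SELECT MAX(reading) FROM sensors)

Corrected query:
SELECT location, reading FROM sensors WHERE reading = (SELECT MAX(reading) FROM sensors)

Result:
location | reading
---------+--------
Basement | 97.6   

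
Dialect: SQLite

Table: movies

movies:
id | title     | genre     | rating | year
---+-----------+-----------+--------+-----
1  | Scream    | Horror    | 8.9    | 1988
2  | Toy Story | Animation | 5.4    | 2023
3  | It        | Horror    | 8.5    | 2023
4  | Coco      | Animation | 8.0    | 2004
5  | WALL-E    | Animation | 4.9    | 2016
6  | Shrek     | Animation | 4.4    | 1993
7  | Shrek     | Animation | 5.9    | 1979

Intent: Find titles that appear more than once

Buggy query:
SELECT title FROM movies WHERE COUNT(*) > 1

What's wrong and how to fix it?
Bug: COUNT(*) is an aggregate and cannot be used in WHERE

Fix: GROUP BY title, then filter groups with HAVING COUNT(*) > 1

Corrected query:
SELECT title FROM movies GROUP BY title HAVING COUNT(*) > 1

Result:
title
-----
Shrek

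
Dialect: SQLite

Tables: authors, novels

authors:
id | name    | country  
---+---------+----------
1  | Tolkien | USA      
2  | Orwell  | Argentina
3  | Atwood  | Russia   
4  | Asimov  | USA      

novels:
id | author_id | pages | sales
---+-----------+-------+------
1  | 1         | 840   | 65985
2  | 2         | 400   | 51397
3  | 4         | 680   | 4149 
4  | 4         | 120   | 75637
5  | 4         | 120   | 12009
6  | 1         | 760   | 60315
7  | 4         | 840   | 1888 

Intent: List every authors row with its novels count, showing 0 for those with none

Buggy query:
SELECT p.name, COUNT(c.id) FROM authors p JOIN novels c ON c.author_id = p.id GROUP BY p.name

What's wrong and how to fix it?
Bug: An inner join excludes parents with zero children

Fix: Switch to LEFT JOIN to retain unmatched parent rows

Corrected query:
SELECT p.name, COUNT(c.id) FROM authors p LEFT JOIN novels c ON c.author_id = p.id GROUP BY p.name

Result:
name    | COUNT(c.id)
--------+------------
Asimov  | 4          
Atwood  | 0          
Orwell  | 1          
Tolkien | 2          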